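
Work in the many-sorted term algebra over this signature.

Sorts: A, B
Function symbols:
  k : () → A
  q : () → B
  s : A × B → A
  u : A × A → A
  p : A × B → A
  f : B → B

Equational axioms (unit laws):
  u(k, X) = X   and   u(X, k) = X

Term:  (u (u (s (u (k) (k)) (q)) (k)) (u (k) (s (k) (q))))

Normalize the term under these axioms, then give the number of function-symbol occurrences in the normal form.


1. (u (u (s (u (k) (k)) (q)) (k)) (u (k) (s (k) (q))))  →  (u (s (u (k) (k)) (q)) (u (k) (s (k) (q))))
2. (u (s (u (k) (k)) (q)) (u (k) (s (k) (q))))  →  (u (s (k) (q)) (u (k) (s (k) (q))))
3. (u (s (k) (q)) (u (k) (s (k) (q))))  →  (u (s (k) (q)) (s (k) (q)))
normal form: (u (s (k) (q)) (s (k) (q)))

size = 7


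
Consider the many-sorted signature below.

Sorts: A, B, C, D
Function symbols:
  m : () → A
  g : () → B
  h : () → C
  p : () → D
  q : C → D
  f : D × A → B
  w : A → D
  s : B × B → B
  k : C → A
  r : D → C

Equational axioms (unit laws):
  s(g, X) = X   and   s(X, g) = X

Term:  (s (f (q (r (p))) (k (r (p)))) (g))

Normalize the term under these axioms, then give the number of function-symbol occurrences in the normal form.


1. (s (f (q (r (p))) (k (r (p)))) (g))  →  (f (q (r (p))) (k (r (p))))
normal form: (f (q (r (p))) (k (r (p))))

size = 7


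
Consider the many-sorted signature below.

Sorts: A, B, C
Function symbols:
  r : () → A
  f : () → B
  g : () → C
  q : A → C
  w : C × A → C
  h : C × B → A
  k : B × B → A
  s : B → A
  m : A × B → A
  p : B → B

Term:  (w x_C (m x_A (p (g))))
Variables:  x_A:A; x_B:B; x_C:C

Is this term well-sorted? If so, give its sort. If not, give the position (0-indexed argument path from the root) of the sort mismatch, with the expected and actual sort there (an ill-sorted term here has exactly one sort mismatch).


ill-sorted at position [1, 1, 0]: expected B, got C

  x_C : C
    x_A : A
      (g) : C
    (p (g)) : ✗ arg 0 at [1, 1, 0] has sort C, expected B


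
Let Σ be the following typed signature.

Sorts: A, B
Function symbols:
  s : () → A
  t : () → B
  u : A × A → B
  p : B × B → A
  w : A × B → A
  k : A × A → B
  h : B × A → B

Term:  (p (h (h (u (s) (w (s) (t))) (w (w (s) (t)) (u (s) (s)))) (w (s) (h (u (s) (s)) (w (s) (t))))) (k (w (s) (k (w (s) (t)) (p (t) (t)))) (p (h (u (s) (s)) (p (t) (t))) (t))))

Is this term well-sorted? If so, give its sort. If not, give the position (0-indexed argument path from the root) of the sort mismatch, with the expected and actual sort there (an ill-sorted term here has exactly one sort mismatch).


well-sorted; sort = A

        (s) : A
          (s) : A
          (t) : B
        (w (s) (t)) : A
      (u (s) (w (s) (t))) : B
          (s) : A
          (t) : B
        (w (s) (t)) : A
          (s) : A
          (s) : A
        (u (s) (s)) : B
      (w (w (s) (t)) (u (s) (s))) : A
    (h (u (s) (w (s) (t))) (w (w (s) (t)) (u (s) (s)))) : B
      (s) : A
          (s) : A
          (s) : A
        (u (s) (s)) : B
          (s) : A
          (t) : B
        (w (s) (t)) : A
      (h (u (s) (s)) (w (s) (t))) : B
    (w (s) (h (u (s) (s)) (w (s) (t)))) : A
  (h (h (u (s) (w (s) (t))) (w (w (s) (t)) (u (s) (s)))) (w (s) (h (u (s) (s)) (w (s) (t))))) : B
      (s) : A
          (s) : A
          (t) : B
        (w (s) (t)) : A
          (t) : B
          (t) : B
        (p (t) (t)) : A
      (k (w (s) (t)) (p (t) (t))) : B
    (w (s) (k (w (s) (t)) (p (t) (t)))) : A
          (s) : A
          (s) : A
        (u (s) (s)) : B
          (t) : B
          (t) : B
        (p (t) (t)) : A
      (h (u (s) (s)) (p (t) (t))) : B
      (t) : B
    (p (h (u (s) (s)) (p (t) (t))) (t)) : A
  (k (w (s) (k (w (s) (t)) (p (t) (t)))) (p (h (u (s) (s)) (p (t) (t))) (t))) : B
(p (h (h (u (s) (w (s) (t))) (w (w (s) (t)) (u (s) (s)))) (w (s) (h (u (s) (s)) (w (s) (t))))) (k (w (s) (k (w (s) (t)) (p (t) (t)))) (p (h (u (s) (s)) (p (t) (t))) (t)))) : A


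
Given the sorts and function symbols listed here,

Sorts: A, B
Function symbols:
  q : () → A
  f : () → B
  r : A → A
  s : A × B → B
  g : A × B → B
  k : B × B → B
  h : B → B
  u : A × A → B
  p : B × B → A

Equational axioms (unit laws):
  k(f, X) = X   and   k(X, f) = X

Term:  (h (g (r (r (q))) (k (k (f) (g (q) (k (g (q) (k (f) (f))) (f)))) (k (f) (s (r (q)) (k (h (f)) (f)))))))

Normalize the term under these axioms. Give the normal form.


1. (h (g (r (r (q))) (k (k (f) (g (q) (k (g (q) (k (f) (f))) (f)))) (k (f) (s (r (q)) (k (h (f)) (f)))))))  →  (h (g (r (r (q))) (k (g (q) (k (g (q) (k (f) (f))) (f))) (k (f) (s (r (q)) (k (h (f)) (f)))))))
2. (h (g (r (r (q))) (k (g (q) (k (g (q) (k (f) (f))) (f))) (k (f) (s (r (q)) (k (h (f)) (f)))))))  →  (h (g (r (r (q))) (k (g (q) (g (q) (k (f) (f)))) (k (f) (s (r (q)) (k (h (f)) (f)))))))
3. (h (g (r (r (q))) (k (g (q) (g (q) (k (f) (f)))) (k (f) (s (r (q)) (k (h (f)) (f)))))))  →  (h (g (r (r (q))) (k (g (q) (g (q) (f))) (k (f) (s (r (q)) (k (h (f)) (f)))))))
4. (h (g (r (r (q))) (k (g (q) (g (q) (f))) (k (f) (s (r (q)) (k (h (f)) (f)))))))  →  (h (g (r (r (q))) (k (g (q) (g (q) (f))) (s (r (q)) (k (h (f)) (f))))))
5. (h (g (r (r (q))) (k (g (q) (g (q) (f))) (s (r (q)) (k (h (f)) (f))))))  →  (h (g (r (r (q))) (k (g (q) (g (q) (f))) (s (r (q)) (h (f))))))

normal form = (h (g (r (r (q))) (k (g (q) (g (q) (f))) (s (r (q)) (h (f))))))


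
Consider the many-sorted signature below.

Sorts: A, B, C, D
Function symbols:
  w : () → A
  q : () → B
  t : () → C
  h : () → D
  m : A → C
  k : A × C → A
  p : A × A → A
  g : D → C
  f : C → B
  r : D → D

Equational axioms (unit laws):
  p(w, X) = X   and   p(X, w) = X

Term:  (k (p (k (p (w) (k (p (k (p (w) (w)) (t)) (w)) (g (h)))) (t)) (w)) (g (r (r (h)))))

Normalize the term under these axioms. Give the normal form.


1. (k (p (k (p (w) (k (p (k (p (w) (w)) (t)) (w)) (g (h)))) (t)) (w)) (g (r (r (h)))))  →  (k (k (p (w) (k (p (k (p (w) (w)) (t)) (w)) (g (h)))) (t)) (g (r (r (h)))))
2. (k (k (p (w) (k (p (k (p (w) (w)) (t)) (w)) (g (h)))) (t)) (g (r (r (h)))))  →  (k (k (k (p (k (p (w) (w)) (t)) (w)) (g (h))) (t)) (g (r (r (h)))))
3. (k (k (k (p (k (p (w) (w)) (t)) (w)) (g (h))) (t)) (g (r (r (h)))))  →  (k (k (k (k (p (w) (w)) (t)) (g (h))) (t)) (g (r (r (h)))))
4. (k (k (k (k (p (w) (w)) (t)) (g (h))) (t)) (g (r (r (h)))))  →  (k (k (k (k (w) (t)) (g (h))) (t)) (g (r (r (h)))))

normal form = (k (k (k (k (w) (t)) (g (h))) (t)) (g (r (r (h)))))


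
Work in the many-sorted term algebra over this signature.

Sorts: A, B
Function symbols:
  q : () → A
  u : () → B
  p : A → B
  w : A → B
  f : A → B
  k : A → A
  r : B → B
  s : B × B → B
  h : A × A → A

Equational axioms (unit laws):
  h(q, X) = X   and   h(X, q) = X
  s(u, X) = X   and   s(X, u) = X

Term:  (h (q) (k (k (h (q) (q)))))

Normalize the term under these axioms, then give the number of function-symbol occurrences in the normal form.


1. (h (q) (k (k (h (q) (q)))))  →  (k (k (h (q) (q))))
2. (k (k (h (q) (q))))  →  (k (k (q)))
normal form: (k (k (q)))

size = 3


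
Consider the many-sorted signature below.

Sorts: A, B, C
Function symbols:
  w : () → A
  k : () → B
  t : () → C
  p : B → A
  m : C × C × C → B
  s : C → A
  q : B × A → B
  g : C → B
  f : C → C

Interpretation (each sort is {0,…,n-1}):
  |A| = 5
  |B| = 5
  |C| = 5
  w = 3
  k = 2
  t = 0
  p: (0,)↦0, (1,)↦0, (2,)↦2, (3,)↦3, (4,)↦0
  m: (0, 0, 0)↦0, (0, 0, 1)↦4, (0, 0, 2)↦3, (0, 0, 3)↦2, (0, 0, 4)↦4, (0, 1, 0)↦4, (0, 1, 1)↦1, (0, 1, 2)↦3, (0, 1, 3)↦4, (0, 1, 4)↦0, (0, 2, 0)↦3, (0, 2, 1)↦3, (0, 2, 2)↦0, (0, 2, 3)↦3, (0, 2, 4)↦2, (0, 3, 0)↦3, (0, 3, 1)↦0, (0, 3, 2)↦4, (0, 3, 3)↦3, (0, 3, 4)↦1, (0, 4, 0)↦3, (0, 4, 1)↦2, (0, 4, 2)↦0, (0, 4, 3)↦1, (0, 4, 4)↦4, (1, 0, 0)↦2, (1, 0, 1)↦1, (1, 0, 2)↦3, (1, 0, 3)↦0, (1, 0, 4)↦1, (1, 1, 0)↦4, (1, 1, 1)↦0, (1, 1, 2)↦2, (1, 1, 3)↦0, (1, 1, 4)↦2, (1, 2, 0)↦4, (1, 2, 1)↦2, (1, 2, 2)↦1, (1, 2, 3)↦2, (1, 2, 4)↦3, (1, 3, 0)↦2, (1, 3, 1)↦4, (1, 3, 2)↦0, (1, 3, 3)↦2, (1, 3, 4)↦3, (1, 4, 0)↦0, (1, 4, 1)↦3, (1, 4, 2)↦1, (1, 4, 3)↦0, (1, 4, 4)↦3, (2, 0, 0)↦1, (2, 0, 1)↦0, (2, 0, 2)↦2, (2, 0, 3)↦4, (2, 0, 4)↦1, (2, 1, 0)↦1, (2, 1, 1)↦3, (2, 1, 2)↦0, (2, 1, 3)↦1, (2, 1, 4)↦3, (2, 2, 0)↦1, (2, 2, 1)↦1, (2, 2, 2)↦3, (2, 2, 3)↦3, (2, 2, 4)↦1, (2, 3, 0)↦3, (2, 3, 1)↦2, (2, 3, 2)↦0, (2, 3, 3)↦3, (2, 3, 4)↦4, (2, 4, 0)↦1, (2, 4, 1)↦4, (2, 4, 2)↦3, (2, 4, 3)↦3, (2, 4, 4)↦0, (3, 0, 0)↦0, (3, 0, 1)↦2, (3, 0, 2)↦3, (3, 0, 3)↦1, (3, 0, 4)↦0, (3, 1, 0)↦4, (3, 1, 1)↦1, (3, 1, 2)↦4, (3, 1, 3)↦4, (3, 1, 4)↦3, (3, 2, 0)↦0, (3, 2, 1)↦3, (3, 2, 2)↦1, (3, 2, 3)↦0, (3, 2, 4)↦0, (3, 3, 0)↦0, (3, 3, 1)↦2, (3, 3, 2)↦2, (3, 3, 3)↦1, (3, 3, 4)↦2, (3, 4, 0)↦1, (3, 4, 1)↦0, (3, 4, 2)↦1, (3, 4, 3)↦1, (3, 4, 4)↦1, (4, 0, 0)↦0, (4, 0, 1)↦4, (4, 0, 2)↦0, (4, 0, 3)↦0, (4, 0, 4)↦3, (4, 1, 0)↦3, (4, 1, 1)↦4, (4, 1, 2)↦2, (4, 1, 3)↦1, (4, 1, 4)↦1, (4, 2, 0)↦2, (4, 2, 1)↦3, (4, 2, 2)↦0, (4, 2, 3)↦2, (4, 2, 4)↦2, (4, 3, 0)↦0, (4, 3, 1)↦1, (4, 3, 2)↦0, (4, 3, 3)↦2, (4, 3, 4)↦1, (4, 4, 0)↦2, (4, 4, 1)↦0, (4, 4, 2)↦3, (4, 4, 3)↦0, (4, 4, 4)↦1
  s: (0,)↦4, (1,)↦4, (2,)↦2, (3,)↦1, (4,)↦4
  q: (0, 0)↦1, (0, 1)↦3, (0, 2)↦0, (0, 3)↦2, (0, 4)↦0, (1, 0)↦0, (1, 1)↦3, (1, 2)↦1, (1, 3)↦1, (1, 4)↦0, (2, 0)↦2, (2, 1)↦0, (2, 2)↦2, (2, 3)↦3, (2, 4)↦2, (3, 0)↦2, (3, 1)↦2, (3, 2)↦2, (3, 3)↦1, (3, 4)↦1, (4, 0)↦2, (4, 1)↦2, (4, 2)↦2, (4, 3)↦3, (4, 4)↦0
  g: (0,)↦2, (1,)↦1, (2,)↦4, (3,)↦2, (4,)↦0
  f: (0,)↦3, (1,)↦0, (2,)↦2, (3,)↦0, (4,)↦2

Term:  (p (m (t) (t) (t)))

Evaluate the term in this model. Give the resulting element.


  t = 0
  t = 0
  t = 0
  (m (t) (t) (t)) = m(0, 0, 0) = 0
  (p (m (t) (t) (t))) = p(0,) = 0

value = 0


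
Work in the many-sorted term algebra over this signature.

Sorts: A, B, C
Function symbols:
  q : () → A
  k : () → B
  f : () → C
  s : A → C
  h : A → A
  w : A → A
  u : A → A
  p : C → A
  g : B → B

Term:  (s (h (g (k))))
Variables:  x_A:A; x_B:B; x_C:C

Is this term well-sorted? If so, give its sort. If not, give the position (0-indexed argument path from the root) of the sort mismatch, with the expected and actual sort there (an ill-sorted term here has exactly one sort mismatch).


ill-sorted at position [0, 0]: expected A, got B

      (k) : B
    (g (k)) : B
  (h (g (k))) : ✗ arg 0 at [0, 0] has sort B, expected A


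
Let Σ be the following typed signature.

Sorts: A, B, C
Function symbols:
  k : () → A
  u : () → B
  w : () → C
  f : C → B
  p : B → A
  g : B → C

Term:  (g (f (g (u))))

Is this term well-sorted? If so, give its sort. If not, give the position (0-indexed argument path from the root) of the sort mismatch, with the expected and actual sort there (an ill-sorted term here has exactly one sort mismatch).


      (u) : B
    (g (u)) : C
  (f (g (u))) : B
(g (f (g (u)))) : C

well-sorted; sort = C


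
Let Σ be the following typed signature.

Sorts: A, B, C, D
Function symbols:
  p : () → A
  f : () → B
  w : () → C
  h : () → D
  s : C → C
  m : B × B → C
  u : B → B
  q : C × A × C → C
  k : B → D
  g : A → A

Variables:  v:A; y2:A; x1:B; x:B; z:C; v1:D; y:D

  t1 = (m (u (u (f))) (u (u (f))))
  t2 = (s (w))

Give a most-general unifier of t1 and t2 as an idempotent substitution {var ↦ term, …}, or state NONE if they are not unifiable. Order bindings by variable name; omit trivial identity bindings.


head clash or occurs-check failure — not unifiable

NONE (not unifiable)


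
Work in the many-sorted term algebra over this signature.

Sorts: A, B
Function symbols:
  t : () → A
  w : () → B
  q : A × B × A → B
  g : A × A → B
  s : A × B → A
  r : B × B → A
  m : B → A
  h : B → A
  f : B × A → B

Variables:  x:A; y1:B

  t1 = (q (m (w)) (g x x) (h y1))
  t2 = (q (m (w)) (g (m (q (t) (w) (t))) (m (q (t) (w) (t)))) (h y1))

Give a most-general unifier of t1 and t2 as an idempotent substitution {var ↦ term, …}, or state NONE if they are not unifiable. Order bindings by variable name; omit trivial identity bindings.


{x ↦ (m (q (t) (w) (t)))}


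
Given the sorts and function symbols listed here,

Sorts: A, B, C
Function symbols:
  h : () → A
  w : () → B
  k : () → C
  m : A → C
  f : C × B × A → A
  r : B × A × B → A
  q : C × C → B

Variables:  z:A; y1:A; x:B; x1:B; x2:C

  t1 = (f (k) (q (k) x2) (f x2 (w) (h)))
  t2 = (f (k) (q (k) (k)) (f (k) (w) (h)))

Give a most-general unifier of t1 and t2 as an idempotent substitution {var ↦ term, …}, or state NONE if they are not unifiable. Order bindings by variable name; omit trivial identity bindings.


{x2 ↦ (k)}


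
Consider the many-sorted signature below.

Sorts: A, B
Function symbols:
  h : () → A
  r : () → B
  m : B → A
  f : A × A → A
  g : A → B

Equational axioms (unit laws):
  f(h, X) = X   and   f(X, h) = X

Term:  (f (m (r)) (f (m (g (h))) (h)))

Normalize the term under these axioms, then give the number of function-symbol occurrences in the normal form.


1. (f (m (r)) (f (m (g (h))) (h)))  →  (f (m (r)) (m (g (h))))
normal form: (f (m (r)) (m (g (h))))

size = 6


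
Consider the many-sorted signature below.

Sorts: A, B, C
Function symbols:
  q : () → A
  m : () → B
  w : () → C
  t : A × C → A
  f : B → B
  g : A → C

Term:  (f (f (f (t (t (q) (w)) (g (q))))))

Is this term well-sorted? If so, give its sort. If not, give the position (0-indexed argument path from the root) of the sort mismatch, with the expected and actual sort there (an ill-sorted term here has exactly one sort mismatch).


ill-sorted at position [0, 0, 0]: expected B, got A

          (q) : A
          (w) : C
        (t (q) (w)) : A
          (q) : A
        (g (q)) : C
      (t (t (q) (w)) (g (q))) : A
    (f (t (t (q) (w)) (g (q)))) : ✗ arg 0 at [0, 0, 0] has sort A, expected B


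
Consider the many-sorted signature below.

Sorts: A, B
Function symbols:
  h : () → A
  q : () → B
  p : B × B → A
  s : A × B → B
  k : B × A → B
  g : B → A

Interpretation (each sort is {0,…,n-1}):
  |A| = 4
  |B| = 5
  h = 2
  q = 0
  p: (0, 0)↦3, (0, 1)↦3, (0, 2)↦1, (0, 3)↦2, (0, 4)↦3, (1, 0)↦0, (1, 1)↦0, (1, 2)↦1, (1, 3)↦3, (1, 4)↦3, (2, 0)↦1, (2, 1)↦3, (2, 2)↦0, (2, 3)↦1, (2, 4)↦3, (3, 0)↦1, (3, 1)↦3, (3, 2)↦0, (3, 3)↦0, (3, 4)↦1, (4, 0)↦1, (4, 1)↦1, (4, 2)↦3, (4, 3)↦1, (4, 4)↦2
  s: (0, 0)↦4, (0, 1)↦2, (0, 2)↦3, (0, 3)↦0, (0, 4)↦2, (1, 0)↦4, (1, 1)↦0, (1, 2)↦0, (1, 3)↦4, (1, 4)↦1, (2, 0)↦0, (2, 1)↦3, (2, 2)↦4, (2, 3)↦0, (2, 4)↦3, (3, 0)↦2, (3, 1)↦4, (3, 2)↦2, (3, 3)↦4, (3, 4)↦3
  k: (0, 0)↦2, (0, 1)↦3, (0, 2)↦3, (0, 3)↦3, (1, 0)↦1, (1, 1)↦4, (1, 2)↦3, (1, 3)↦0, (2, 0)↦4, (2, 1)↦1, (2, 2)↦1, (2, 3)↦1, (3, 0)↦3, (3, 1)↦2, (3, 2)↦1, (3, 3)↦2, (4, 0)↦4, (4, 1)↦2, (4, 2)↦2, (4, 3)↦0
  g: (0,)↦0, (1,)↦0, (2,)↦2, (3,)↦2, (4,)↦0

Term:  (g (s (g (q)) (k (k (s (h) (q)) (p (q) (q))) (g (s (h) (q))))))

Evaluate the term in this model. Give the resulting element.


value = 0

  q = 0
  (g (q)) = g(0,) = 0
  h = 2
  q = 0
  (s (h) (q)) = s(2, 0) = 0
  q = 0
  q = 0
  (p (q) (q)) = p(0, 0) = 3
  (k (s (h) (q)) (p (q) (q))) = k(0, 3) = 3
  h = 2
  q = 0
  (s (h) (q)) = s(2, 0) = 0
  (g (s (h) (q))) = g(0,) = 0
  (k (k (s (h) (q)) (p (q) (q))) (g (s (h) (q)))) = k(3, 0) = 3
  (s (g (q)) (k (k (s (h) (q)) (p (q) (q))) (g (s (h) (q))))) = s(0, 3) = 0
  (g (s (g (q)) (k (k (s (h) (q)) (p (q) (q))) (g (s (h) (q)))))) = g(0,) = 0


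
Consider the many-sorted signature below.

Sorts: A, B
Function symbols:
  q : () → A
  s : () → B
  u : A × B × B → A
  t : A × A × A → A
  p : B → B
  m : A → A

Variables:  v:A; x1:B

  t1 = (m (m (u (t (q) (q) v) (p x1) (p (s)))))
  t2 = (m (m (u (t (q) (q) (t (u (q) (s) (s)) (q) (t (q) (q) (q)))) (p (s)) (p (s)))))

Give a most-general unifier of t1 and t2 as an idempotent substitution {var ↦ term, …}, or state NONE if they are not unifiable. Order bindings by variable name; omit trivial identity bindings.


{v ↦ (t (u (q) (s) (s)) (q) (t (q) (q) (q))), x1 ↦ (s)}


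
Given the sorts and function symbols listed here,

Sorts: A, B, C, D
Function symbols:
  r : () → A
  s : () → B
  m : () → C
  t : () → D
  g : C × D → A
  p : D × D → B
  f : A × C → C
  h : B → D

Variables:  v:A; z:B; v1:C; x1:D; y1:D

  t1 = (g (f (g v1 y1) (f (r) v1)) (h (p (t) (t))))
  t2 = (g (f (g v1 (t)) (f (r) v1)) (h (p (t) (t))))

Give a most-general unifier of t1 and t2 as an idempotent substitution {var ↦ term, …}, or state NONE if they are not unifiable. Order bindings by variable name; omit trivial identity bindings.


{y1 ↦ (t)}


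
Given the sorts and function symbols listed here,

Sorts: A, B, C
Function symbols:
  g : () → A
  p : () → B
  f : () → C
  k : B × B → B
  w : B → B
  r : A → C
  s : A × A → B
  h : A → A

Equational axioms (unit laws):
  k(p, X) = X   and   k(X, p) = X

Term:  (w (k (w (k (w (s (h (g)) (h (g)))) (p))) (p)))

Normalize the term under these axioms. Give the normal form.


1. (w (k (w (k (w (s (h (g)) (h (g)))) (p))) (p)))  →  (w (w (k (w (s (h (g)) (h (g)))) (p))))
2. (w (w (k (w (s (h (g)) (h (g)))) (p))))  →  (w (w (w (s (h (g)) (h (g))))))

normal form = (w (w (w (s (h (g)) (h (g))))))


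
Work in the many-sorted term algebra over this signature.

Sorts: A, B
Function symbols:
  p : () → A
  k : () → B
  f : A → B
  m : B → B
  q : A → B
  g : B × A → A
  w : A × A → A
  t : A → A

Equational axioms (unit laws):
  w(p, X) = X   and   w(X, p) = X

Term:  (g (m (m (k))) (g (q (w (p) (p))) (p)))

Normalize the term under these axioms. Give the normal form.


1. (g (m (m (k))) (g (q (w (p) (p))) (p)))  →  (g (m (m (k))) (g (q (p)) (p)))

normal form = (g (m (m (k))) (g (q (p)) (p)))


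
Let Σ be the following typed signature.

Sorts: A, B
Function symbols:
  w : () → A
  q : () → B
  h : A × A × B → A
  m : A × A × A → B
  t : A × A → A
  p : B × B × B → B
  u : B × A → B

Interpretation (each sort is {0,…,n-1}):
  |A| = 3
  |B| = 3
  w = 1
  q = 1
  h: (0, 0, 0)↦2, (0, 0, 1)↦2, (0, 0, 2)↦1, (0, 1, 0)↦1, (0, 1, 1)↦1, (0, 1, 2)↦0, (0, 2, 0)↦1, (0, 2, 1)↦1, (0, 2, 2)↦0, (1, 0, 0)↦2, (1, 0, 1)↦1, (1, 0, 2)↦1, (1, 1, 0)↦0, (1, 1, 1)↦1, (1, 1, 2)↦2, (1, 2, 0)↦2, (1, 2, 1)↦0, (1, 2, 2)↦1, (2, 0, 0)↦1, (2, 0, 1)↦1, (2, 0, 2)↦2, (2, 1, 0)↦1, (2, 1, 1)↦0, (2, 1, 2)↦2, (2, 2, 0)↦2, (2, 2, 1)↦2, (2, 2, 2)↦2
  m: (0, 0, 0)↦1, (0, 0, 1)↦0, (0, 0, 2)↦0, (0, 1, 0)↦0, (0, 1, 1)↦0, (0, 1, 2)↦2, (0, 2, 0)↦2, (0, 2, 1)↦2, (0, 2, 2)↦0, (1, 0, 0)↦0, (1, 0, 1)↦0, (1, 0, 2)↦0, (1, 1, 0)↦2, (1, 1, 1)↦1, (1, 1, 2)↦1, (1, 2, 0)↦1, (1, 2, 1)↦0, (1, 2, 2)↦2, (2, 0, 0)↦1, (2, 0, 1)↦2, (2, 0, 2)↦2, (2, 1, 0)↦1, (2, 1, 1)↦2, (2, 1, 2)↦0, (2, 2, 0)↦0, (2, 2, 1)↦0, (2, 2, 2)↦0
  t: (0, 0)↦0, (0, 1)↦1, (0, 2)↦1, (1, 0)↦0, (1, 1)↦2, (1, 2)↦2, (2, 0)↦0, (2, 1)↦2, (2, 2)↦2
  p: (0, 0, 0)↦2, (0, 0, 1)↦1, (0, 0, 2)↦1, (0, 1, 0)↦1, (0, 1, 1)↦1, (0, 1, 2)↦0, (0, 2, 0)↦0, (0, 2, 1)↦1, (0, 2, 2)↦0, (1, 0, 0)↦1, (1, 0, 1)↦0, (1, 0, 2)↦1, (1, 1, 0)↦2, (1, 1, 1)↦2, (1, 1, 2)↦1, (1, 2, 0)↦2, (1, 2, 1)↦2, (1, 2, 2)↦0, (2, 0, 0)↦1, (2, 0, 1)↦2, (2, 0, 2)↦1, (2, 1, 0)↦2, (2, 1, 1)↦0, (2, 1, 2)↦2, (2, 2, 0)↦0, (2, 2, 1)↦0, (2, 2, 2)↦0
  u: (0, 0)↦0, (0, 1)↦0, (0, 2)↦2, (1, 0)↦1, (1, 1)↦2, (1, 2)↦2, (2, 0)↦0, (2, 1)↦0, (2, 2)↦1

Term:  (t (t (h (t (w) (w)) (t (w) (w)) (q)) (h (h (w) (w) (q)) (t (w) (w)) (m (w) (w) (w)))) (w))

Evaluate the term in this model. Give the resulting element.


value = 1

  w = 1
  w = 1
  (t (w) (w)) = t(1, 1) = 2
  w = 1
  w = 1
  (t (w) (w)) = t(1, 1) = 2
  q = 1
  (h (t (w) (w)) (t (w) (w)) (q)) = h(2, 2, 1) = 2
  w = 1
  w = 1
  q = 1
  (h (w) (w) (q)) = h(1, 1, 1) = 1
  w = 1
  w = 1
  (t (w) (w)) = t(1, 1) = 2
  w = 1
  w = 1
  w = 1
  (m (w) (w) (w)) = m(1, 1, 1) = 1
  (h (h (w) (w) (q)) (t (w) (w)) (m (w) (w) (w))) = h(1, 2, 1) = 0
  (t (h (t (w) (w)) (t (w) (w)) (q)) (h (h (w) (w) (q)) (t (w) (w)) (m (w) (w) (w)))) = t(2, 0) = 0
  w = 1
  (t (t (h (t (w) (w)) (t (w) (w)) (q)) (h (h (w) (w) (q)) (t (w) (w)) (m (w) (w) (w)))) (w)) = t(0, 1) = 1


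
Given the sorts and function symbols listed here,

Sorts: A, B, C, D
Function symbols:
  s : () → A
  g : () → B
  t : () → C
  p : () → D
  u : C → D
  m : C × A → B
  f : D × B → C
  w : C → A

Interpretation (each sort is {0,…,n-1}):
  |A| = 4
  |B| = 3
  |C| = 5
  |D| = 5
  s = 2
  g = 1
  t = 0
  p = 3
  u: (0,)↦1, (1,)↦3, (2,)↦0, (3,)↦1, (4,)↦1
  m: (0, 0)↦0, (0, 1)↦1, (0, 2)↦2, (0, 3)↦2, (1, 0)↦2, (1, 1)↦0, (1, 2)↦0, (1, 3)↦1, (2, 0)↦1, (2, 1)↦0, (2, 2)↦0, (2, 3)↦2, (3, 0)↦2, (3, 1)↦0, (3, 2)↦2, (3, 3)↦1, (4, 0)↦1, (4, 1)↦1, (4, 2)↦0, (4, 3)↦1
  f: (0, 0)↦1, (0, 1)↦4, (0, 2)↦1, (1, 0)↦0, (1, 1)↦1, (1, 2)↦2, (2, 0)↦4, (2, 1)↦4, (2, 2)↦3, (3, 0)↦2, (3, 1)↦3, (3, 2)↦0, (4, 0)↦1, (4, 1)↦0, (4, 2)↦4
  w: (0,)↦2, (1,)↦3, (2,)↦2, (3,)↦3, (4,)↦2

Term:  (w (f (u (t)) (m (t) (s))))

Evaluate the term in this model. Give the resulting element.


  t = 0
  (u (t)) = u(0,) = 1
  t = 0
  s = 2
  (m (t) (s)) = m(0, 2) = 2
  (f (u (t)) (m (t) (s))) = f(1, 2) = 2
  (w (f (u (t)) (m (t) (s)))) = w(2,) = 2

value = 2


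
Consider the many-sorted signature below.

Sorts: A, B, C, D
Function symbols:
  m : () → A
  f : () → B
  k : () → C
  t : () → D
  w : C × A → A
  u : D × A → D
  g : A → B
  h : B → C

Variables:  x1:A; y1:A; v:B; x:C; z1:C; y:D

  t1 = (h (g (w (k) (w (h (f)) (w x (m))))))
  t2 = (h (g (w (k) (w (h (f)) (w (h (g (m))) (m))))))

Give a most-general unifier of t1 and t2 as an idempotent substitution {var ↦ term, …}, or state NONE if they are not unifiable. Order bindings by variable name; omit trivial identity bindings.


{x ↦ (h (g (m)))}


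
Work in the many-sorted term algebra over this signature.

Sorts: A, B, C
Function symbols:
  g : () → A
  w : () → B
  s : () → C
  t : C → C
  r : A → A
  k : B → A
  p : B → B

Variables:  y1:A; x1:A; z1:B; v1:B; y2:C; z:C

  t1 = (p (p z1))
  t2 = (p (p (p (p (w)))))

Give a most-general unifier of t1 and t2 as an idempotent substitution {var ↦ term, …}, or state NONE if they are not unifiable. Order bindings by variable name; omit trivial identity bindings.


{z1 ↦ (p (p (w)))}


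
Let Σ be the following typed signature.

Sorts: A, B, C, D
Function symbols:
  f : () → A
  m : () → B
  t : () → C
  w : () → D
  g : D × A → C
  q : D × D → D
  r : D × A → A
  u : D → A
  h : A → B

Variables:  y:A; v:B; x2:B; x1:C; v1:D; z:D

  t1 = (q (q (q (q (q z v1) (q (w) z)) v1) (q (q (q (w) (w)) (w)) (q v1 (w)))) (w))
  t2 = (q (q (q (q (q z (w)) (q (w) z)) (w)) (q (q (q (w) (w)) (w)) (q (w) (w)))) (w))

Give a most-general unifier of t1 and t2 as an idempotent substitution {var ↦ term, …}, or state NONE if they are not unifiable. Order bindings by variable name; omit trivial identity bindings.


{v1 ↦ (w)}


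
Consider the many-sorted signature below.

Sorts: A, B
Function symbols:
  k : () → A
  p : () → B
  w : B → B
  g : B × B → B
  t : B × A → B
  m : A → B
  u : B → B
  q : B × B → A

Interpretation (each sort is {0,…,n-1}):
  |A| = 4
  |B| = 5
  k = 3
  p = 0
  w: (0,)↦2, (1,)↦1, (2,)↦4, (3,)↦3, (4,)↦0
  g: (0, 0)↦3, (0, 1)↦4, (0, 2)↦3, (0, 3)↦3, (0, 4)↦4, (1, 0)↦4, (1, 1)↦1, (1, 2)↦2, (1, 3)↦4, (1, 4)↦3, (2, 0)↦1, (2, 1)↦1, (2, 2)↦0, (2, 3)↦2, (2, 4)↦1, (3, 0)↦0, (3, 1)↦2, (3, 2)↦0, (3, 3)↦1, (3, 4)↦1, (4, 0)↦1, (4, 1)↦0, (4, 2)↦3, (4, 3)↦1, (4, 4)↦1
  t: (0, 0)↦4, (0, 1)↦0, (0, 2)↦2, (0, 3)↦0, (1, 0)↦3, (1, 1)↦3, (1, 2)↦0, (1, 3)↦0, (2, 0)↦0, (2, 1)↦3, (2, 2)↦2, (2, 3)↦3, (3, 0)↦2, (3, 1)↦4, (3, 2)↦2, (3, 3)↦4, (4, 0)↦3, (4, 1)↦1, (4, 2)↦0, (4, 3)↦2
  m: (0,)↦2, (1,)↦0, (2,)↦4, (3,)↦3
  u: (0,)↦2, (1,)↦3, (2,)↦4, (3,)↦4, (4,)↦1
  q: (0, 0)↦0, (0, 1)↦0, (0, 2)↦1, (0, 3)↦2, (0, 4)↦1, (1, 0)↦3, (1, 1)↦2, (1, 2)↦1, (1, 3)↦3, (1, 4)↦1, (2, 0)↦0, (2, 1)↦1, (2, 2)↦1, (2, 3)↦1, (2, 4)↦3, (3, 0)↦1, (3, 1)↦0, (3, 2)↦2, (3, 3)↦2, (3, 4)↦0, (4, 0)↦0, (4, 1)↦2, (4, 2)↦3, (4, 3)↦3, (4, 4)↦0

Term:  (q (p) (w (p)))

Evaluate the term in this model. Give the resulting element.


  p = 0
  p = 0
  (w (p)) = w(0,) = 2
  (q (p) (w (p))) = q(0, 2) = 1

value = 1


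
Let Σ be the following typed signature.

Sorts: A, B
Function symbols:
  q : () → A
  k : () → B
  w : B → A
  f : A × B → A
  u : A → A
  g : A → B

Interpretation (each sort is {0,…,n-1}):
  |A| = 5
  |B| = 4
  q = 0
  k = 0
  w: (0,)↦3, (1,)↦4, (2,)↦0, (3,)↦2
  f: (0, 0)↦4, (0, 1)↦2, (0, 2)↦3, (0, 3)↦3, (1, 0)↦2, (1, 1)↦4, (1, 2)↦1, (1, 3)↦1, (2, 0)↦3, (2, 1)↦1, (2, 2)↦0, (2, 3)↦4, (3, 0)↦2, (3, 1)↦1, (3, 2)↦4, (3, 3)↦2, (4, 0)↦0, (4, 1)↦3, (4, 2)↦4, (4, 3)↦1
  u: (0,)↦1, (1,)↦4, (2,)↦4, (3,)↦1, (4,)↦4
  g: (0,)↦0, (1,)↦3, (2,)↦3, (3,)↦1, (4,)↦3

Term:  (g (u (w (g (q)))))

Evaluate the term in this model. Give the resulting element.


value = 3

  q = 0
  (g (q)) = g(0,) = 0
  (w (g (q))) = w(0,) = 3
  (u (w (g (q)))) = u(3,) = 1
  (g (u (w (g (q))))) = g(1,) = 3


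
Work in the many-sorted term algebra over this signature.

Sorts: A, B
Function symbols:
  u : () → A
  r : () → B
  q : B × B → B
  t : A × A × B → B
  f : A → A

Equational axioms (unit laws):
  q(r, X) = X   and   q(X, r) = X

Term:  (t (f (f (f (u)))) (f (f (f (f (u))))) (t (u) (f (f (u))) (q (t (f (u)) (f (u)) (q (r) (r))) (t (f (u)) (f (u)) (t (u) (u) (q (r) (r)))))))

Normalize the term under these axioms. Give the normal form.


1. (t (f (f (f (u)))) (f (f (f (f (u))))) (t (u) (f (f (u))) (q (t (f (u)) (f (u)) (q (r) (r))) (t (f (u)) (f (u)) (t (u) (u) (q (r) (r)))))))  →  (t (f (f (f (u)))) (f (f (f (f (u))))) (t (u) (f (f (u))) (q (t (f (u)) (f (u)) (r)) (t (f (u)) (f (u)) (t (u) (u) (q (r) (r)))))))
2. (t (f (f (f (u)))) (f (f (f (f (u))))) (t (u) (f (f (u))) (q (t (f (u)) (f (u)) (r)) (t (f (u)) (f (u)) (t (u) (u) (q (r) (r)))))))  →  (t (f (f (f (u)))) (f (f (f (f (u))))) (t (u) (f (f (u))) (q (t (f (u)) (f (u)) (r)) (t (f (u)) (f (u)) (t (u) (u) (r))))))

normal form = (t (f (f (f (u)))) (f (f (f (f (u))))) (t (u) (f (f (u))) (q (t (f (u)) (f (u)) (r)) (t (f (u)) (f (u)) (t (u) (u) (r))))))


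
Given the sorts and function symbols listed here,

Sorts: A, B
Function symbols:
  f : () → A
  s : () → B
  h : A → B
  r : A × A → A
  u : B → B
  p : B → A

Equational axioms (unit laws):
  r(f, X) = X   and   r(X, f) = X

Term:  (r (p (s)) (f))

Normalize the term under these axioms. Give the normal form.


1. (r (p (s)) (f))  →  (p (s))

normal form = (p (s))


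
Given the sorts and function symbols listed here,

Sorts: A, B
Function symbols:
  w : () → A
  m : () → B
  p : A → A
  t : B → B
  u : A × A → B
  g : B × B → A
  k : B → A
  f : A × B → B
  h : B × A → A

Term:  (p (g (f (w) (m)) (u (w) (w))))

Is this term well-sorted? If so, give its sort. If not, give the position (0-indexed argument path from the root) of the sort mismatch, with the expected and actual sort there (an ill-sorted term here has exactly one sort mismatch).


      (w) : A
      (m) : B
    (f (w) (m)) : B
      (w) : A
      (w) : A
    (u (w) (w)) : B
  (g (f (w) (m)) (u (w) (w))) : A
(p (g (f (w) (m)) (u (w) (w)))) : A

well-sorted; sort = A


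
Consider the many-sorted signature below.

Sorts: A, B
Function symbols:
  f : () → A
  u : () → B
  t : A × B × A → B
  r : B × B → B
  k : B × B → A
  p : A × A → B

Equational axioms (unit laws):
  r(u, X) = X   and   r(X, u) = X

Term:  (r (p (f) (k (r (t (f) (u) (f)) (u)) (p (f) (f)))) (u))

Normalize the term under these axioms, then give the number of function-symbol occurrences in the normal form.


size = 10

1. (r (p (f) (k (r (t (f) (u) (f)) (u)) (p (f) (f)))) (u))  →  (p (f) (k (r (t (f) (u) (f)) (u)) (p (f) (f))))
2. (p (f) (k (r (t (f) (u) (f)) (u)) (p (f) (f))))  →  (p (f) (k (t (f) (u) (f)) (p (f) (f))))
normal form: (p (f) (k (t (f) (u) (f)) (p (f) (f))))


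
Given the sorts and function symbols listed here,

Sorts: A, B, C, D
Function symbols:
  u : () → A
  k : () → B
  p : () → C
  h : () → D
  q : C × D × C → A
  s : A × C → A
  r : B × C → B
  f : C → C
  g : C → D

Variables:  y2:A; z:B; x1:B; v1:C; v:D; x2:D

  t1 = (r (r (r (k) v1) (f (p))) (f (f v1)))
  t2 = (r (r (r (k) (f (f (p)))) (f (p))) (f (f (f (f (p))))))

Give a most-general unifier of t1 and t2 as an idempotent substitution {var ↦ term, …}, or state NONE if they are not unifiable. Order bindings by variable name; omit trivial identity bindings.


{v1 ↦ (f (f (p)))}


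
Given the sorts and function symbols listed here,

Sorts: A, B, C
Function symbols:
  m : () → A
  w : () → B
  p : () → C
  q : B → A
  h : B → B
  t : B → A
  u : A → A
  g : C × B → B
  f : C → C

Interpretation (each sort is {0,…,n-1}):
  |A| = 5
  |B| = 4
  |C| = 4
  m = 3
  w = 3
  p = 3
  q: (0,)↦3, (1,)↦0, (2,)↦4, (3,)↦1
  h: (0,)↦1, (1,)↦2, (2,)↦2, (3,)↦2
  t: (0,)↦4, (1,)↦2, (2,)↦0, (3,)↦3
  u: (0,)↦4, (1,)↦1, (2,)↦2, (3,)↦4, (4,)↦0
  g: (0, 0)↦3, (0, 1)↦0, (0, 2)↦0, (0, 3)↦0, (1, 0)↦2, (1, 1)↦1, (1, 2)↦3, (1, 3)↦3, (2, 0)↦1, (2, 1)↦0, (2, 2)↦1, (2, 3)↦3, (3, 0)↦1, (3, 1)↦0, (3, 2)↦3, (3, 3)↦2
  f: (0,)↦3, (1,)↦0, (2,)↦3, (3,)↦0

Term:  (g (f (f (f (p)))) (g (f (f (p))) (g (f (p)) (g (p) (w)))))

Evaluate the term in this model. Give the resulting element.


  p = 3
  (f (p)) = f(3,) = 0
  (f (f (p))) = f(0,) = 3
  (f (f (f (p)))) = f(3,) = 0
  p = 3
  (f (p)) = f(3,) = 0
  (f (f (p))) = f(0,) = 3
  p = 3
  (f (p)) = f(3,) = 0
  p = 3
  w = 3
  (g (p) (w)) = g(3, 3) = 2
  (g (f (p)) (g (p) (w))) = g(0, 2) = 0
  (g (f (f (p))) (g (f (p)) (g (p) (w)))) = g(3, 0) = 1
  (g (f (f (f (p)))) (g (f (f (p))) (g (f (p)) (g (p) (w))))) = g(0, 1) = 0

value = 0


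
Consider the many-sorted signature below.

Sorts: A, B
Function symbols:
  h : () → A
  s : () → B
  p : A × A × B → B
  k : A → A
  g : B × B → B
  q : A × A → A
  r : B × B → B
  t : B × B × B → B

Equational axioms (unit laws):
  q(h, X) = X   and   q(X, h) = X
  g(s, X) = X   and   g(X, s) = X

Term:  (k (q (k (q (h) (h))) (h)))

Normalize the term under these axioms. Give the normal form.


normal form = (k (k (h)))

1. (k (q (k (q (h) (h))) (h)))  →  (k (k (q (h) (h))))
2. (k (k (q (h) (h))))  →  (k (k (h)))


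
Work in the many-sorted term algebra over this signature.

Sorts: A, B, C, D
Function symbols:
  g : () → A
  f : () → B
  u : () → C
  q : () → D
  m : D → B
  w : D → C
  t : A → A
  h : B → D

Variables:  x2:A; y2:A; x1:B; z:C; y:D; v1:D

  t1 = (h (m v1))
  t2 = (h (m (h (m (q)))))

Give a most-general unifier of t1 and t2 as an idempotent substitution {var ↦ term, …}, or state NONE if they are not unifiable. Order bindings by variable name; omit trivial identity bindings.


{v1 ↦ (h (m (q)))}


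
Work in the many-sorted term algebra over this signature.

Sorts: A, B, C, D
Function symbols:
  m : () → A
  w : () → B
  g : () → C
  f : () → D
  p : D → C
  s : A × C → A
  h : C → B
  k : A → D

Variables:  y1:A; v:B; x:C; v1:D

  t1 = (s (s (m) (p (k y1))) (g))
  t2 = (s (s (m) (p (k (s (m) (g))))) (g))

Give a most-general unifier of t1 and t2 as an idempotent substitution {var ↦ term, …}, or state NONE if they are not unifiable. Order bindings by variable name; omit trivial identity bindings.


{y1 ↦ (s (m) (g))}


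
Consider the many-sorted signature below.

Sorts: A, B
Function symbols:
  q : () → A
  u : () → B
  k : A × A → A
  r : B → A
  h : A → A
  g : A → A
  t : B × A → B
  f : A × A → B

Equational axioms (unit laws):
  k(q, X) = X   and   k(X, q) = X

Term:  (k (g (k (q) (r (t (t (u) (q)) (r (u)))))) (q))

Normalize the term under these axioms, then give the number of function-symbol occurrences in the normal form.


1. (k (g (k (q) (r (t (t (u) (q)) (r (u)))))) (q))  →  (g (k (q) (r (t (t (u) (q)) (r (u))))))
2. (g (k (q) (r (t (t (u) (q)) (r (u))))))  →  (g (r (t (t (u) (q)) (r (u)))))
normal form: (g (r (t (t (u) (q)) (r (u)))))

size = 8


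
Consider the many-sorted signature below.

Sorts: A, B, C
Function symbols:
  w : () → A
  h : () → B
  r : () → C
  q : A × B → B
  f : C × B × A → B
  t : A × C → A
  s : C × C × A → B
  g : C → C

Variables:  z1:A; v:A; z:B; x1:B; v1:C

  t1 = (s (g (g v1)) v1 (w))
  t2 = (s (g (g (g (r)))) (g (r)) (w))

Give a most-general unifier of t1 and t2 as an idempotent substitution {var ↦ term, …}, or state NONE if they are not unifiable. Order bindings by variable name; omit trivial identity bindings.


{v1 ↦ (g (r))}


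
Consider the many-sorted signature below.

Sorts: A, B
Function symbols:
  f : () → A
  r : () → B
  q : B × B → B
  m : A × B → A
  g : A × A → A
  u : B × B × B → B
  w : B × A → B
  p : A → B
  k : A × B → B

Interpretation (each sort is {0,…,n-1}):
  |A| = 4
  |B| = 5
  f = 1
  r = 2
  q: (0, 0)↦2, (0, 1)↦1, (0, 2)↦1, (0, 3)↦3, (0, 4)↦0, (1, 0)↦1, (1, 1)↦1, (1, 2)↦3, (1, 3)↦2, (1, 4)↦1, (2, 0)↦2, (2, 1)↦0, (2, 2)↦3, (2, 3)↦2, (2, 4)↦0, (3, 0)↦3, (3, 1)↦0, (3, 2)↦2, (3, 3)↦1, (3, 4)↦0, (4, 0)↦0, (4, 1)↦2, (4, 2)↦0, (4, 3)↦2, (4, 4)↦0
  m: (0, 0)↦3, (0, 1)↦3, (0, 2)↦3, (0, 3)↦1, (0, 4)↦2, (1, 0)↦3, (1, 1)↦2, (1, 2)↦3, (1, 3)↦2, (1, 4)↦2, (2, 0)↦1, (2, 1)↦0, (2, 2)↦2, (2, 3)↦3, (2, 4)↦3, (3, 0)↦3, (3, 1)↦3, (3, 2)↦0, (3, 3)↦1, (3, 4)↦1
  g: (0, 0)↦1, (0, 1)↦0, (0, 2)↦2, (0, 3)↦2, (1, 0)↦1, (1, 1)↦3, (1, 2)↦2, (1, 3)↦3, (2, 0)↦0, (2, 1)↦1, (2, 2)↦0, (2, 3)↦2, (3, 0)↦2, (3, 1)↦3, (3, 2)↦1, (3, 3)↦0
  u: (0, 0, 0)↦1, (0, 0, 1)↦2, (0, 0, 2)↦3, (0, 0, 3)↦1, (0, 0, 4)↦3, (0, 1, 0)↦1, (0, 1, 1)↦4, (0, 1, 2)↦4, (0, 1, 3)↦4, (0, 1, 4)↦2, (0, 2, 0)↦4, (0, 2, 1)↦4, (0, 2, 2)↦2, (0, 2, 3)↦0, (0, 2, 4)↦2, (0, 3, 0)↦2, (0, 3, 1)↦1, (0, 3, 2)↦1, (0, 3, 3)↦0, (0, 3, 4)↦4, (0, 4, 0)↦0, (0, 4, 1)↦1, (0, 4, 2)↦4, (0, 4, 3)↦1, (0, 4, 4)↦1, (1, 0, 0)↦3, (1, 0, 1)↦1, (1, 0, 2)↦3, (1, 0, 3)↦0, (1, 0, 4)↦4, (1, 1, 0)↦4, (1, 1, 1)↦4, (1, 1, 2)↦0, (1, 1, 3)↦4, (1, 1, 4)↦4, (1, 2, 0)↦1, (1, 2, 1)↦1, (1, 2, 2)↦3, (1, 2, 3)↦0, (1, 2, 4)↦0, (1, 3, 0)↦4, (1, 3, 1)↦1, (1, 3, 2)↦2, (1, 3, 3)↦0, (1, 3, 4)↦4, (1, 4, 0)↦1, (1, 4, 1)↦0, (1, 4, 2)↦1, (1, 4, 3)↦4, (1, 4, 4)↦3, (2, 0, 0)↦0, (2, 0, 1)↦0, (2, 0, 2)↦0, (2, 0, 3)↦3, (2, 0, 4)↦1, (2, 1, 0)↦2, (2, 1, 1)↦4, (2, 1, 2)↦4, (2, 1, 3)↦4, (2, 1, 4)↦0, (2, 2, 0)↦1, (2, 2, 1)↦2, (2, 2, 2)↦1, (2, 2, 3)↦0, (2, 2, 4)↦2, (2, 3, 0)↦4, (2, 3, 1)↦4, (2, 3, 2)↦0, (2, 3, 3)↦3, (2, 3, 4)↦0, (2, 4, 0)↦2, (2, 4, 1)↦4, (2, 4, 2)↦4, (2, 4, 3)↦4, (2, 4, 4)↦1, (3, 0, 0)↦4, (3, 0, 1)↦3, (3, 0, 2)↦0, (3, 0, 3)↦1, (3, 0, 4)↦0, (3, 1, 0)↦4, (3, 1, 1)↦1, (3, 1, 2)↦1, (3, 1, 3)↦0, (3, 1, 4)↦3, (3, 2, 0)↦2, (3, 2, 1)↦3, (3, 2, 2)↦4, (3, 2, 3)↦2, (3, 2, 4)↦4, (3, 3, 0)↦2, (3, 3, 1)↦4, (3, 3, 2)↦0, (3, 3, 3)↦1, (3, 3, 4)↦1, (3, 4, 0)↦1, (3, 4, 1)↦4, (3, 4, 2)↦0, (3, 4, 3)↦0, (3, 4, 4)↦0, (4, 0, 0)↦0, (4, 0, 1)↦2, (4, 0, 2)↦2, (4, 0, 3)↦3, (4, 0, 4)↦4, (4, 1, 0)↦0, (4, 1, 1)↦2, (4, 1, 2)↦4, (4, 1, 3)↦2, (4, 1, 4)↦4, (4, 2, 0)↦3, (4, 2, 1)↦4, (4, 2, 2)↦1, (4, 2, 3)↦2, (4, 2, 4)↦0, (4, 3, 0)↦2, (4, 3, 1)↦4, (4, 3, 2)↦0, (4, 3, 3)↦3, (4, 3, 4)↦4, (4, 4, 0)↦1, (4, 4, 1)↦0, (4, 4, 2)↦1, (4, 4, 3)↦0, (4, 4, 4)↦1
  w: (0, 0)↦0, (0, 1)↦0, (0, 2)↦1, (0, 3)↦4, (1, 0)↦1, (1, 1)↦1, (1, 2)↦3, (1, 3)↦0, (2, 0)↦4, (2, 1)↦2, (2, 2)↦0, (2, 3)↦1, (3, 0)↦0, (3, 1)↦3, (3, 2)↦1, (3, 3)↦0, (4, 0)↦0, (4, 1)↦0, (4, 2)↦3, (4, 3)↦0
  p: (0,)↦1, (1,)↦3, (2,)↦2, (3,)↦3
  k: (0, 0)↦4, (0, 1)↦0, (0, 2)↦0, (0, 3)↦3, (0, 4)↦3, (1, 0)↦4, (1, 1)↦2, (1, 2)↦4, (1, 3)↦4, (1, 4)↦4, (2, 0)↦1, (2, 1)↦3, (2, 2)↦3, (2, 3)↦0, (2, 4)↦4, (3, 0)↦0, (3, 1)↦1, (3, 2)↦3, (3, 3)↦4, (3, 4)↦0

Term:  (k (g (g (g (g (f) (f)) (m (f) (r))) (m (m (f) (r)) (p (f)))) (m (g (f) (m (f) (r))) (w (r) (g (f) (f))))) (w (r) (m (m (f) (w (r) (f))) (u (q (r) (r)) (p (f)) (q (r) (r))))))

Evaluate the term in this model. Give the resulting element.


value = 3

  f = 1
  f = 1
  (g (f) (f)) = g(1, 1) = 3
  f = 1
  r = 2
  (m (f) (r)) = m(1, 2) = 3
  (g (g (f) (f)) (m (f) (r))) = g(3, 3) = 0
  f = 1
  r = 2
  (m (f) (r)) = m(1, 2) = 3
  f = 1
  (p (f)) = p(1,) = 3
  (m (m (f) (r)) (p (f))) = m(3, 3) = 1
  (g (g (g (f) (f)) (m (f) (r))) (m (m (f) (r)) (p (f)))) = g(0, 1) = 0
  f = 1
  f = 1
  r = 2
  (m (f) (r)) = m(1, 2) = 3
  (g (f) (m (f) (r))) = g(1, 3) = 3
  r = 2
  f = 1
  f = 1
  (g (f) (f)) = g(1, 1) = 3
  (w (r) (g (f) (f))) = w(2, 3) = 1
  (m (g (f) (m (f) (r))) (w (r) (g (f) (f)))) = m(3, 1) = 3
  (g (g (g (g (f) (f)) (m (f) (r))) (m (m (f) (r)) (p (f)))) (m (g (f) (m (f) (r))) (w (r) (g (f) (f))))) = g(0, 3) = 2
  r = 2
  f = 1
  r = 2
  f = 1
  (w (r) (f)) = w(2, 1) = 2
  (m (f) (w (r) (f))) = m(1, 2) = 3
  r = 2
  r = 2
  (q (r) (r)) = q(2, 2) = 3
  f = 1
  (p (f)) = p(1,) = 3
  r = 2
  r = 2
  (q (r) (r)) = q(2, 2) = 3
  (u (q (r) (r)) (p (f)) (q (r) (r))) = u(3, 3, 3) = 1
  (m (m (f) (w (r) (f))) (u (q (r) (r)) (p (f)) (q (r) (r)))) = m(3, 1) = 3
  (w (r) (m (m (f) (w (r) (f))) (u (q (r) (r)) (p (f)) (q (r) (r))))) = w(2, 3) = 1
  (k (g (g (g (g (f) (f)) (m (f) (r))) (m (m (f) (r)) (p (f)))) (m (g (f) (m (f) (r))) (w (r) (g (f) (f))))) (w (r) (m (m (f) (w (r) (f))) (u (q (r) (r)) (p (f)) (q (r) (r)))))) = k(2, 1) = 3


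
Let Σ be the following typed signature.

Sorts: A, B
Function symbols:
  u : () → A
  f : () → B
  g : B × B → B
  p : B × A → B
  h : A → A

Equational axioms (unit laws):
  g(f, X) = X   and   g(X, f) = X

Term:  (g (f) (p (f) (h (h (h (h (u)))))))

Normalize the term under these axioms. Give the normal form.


1. (g (f) (p (f) (h (h (h (h (u)))))))  →  (p (f) (h (h (h (h (u))))))

normal form = (p (f) (h (h (h (h (u))))))


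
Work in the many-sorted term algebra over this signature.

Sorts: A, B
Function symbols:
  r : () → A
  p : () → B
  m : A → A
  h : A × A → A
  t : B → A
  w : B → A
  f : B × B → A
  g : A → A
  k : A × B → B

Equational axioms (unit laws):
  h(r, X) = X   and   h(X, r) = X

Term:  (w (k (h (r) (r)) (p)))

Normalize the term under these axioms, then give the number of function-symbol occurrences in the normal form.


size = 4

1. (w (k (h (r) (r)) (p)))  →  (w (k (r) (p)))
normal form: (w (k (r) (p)))


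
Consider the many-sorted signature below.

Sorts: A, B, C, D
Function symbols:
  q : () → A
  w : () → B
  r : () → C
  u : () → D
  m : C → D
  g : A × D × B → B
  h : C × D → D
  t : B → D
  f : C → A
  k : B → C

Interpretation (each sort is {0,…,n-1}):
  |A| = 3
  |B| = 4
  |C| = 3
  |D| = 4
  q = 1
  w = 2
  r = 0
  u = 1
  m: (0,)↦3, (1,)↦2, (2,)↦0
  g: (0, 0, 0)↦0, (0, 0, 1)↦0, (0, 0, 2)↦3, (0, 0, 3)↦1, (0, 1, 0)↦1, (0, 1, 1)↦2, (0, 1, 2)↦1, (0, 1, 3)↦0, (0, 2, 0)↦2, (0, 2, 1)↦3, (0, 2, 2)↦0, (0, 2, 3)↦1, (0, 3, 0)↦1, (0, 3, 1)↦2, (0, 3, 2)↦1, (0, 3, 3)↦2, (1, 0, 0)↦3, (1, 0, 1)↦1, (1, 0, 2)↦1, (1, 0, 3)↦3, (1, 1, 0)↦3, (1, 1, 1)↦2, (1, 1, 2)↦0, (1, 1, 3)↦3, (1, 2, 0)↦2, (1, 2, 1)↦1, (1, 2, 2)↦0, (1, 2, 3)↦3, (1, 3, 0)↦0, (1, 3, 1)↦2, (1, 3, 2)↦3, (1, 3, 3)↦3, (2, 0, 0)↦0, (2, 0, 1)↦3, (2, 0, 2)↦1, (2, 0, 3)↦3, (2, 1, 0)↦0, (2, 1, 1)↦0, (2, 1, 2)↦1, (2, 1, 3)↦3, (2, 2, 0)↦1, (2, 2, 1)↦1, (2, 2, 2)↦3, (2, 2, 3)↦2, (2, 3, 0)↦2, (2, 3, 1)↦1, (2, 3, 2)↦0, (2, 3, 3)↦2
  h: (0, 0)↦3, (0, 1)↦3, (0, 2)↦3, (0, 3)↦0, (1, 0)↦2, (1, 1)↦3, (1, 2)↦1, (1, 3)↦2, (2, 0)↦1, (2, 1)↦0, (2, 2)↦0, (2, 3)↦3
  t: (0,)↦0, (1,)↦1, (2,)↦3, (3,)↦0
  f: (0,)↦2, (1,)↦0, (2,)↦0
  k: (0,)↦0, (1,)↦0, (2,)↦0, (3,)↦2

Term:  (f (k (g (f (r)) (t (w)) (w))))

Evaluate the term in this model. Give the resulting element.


  r = 0
  (f (r)) = f(0,) = 2
  w = 2
  (t (w)) = t(2,) = 3
  w = 2
  (g (f (r)) (t (w)) (w)) = g(2, 3, 2) = 0
  (k (g (f (r)) (t (w)) (w))) = k(0,) = 0
  (f (k (g (f (r)) (t (w)) (w)))) = f(0,) = 2

value = 2
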